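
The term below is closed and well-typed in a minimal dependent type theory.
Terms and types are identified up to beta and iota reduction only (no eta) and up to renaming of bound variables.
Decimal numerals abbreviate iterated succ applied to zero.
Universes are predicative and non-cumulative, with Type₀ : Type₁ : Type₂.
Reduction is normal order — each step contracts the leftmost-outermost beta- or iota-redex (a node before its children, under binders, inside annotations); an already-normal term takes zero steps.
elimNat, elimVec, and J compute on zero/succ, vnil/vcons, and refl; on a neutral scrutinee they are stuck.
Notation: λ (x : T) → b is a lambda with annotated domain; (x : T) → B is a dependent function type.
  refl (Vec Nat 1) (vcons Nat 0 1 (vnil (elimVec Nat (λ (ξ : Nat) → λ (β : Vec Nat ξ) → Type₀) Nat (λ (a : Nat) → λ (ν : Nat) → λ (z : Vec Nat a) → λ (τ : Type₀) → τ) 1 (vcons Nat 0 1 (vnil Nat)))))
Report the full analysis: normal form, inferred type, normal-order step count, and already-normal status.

normal form:
  refl (Vec Nat 1) (vcons Nat 0 1 (vnil Nat))
the term's type:
  Eq (Vec Nat 1) (vcons Nat 0 1 (vnil Nat)) (vcons Nat 0 1 (vnil Nat))
reduction steps (normal order): 6
started in normal form: no
first redex: an elimVec iota-redex


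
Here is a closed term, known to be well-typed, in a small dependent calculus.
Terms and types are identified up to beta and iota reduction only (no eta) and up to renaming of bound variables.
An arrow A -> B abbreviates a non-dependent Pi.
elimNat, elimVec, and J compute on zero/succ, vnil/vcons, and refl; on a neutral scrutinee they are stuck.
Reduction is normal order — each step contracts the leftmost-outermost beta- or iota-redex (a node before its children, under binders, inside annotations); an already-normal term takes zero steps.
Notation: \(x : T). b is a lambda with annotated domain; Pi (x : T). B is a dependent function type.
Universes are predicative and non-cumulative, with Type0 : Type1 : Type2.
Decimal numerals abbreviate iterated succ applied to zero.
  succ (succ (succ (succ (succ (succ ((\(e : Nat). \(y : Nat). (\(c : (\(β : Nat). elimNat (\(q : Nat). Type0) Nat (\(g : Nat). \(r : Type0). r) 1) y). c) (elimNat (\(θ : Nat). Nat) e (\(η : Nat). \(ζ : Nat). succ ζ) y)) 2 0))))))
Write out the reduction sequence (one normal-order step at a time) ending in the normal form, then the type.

reduction (normal order):
  succ (succ (succ (succ (succ (succ ((\(e : Nat). \(y : Nat). (\(c : (\(β : Nat). elimNat (\(q : Nat). Type0) Nat (\(g : Nat). \(r : Type0). r) 1) y). c) (elimNat (\(θ : Nat). Nat) e (\(η : Nat). \(ζ : Nat). succ ζ) y)) 2 0))))))
  ~> succ (succ (succ (succ (succ (succ ((\(e : Nat). (\(y : (\(c : Nat). elimNat (\(β : Nat). Type0) Nat (\(q : Nat). \(g : Type0). g) 1) e). y) (elimNat (\(r : Nat). Nat) 2 (\(θ : Nat). \(η : Nat). succ η) e)) 0))))))
  ~> succ (succ (succ (succ (succ (succ ((\(e : (\(y : Nat). elimNat (\(c : Nat). Type0) Nat (\(β : Nat). \(q : Type0). q) 1) 0). e) (elimNat (\(g : Nat). Nat) 2 (\(r : Nat). \(θ : Nat). succ θ) 0)))))))
  ~> succ (succ (succ (succ (succ (succ (elimNat (\(e : Nat). Nat) 2 (\(y : Nat). \(c : Nat). succ c) 0))))))
  ~> 8
type:
  Nat


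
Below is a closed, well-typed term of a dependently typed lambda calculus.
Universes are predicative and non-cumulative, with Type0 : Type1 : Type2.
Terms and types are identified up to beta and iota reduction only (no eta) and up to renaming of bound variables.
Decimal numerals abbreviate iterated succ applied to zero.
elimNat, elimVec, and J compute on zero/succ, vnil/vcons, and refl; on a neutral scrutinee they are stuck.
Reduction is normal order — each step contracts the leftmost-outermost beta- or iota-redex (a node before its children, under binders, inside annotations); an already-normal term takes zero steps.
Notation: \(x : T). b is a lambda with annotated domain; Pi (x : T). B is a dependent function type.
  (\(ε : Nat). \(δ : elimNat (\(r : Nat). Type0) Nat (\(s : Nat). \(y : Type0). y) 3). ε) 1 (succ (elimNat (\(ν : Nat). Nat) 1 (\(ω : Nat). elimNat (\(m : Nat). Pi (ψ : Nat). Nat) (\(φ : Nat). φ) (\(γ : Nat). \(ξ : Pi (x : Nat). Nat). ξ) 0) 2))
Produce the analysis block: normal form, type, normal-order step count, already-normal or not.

normal form:
  1
inferred type:
  Nat
steps to reach normal form (normal order): 2
started in normal form: no
first redex: a beta-redex


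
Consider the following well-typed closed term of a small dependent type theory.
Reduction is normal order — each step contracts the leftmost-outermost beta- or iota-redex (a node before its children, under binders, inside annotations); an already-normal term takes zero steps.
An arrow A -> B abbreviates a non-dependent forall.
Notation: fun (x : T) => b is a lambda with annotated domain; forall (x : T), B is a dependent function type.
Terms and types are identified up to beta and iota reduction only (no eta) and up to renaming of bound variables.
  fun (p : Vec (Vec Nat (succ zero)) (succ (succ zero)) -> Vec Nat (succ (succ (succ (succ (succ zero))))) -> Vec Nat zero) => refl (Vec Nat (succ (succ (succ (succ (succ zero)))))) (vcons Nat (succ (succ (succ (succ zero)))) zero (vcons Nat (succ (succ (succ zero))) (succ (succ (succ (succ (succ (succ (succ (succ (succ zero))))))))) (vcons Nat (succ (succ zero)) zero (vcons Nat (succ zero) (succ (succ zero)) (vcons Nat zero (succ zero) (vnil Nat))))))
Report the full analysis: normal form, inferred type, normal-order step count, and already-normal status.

normal form:
  fun (p : Vec (Vec Nat (succ zero)) (succ (succ zero)) -> Vec Nat (succ (succ (succ (succ (succ zero))))) -> Vec Nat zero) => refl (Vec Nat (succ (succ (succ (succ (succ zero)))))) (vcons Nat (succ (succ (succ (succ zero)))) zero (vcons Nat (succ (succ (succ zero))) (succ (succ (succ (succ (succ (succ (succ (succ (succ zero))))))))) (vcons Nat (succ (succ zero)) zero (vcons Nat (succ zero) (succ (succ zero)) (vcons Nat zero (succ zero) (vnil Nat))))))
type:
  (Vec (Vec Nat (succ zero)) (succ (succ zero)) -> Vec Nat (succ (succ (succ (succ (succ zero))))) -> Vec Nat zero) -> Eq (Vec Nat (succ (succ (succ (succ (succ zero)))))) (vcons Nat (succ (succ (succ (succ zero)))) zero (vcons Nat (succ (succ (succ zero))) (succ (succ (succ (succ (succ (succ (succ (succ (succ zero))))))))) (vcons Nat (succ (succ zero)) zero (vcons Nat (succ zero) (succ (succ zero)) (vcons Nat zero (succ zero) (vnil Nat)))))) (vcons Nat (succ (succ (succ (succ zero)))) zero (vcons Nat (succ (succ (succ zero))) (succ (succ (succ (succ (succ (succ (succ (succ (succ zero))))))))) (vcons Nat (succ (succ zero)) zero (vcons Nat (succ zero) (succ (succ zero)) (vcons Nat zero (succ zero) (vnil Nat))))))
steps to reach normal form (normal order): 0
started in normal form: yes


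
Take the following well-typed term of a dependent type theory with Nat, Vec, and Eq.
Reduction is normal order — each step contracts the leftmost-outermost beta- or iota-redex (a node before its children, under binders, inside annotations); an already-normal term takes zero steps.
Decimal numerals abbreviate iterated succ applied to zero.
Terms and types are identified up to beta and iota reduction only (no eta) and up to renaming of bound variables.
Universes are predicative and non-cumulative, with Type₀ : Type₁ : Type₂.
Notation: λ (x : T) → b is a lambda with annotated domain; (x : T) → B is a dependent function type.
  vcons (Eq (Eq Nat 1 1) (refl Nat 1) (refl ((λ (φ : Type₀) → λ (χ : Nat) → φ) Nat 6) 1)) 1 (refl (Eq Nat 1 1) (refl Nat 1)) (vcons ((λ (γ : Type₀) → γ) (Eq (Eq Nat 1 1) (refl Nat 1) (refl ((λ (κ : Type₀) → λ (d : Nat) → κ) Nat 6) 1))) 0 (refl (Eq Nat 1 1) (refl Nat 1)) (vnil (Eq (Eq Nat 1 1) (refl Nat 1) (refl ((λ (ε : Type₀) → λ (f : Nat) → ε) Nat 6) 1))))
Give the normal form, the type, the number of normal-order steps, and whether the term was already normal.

reduced normal form:
  vcons (Eq (Eq Nat 1 1) (refl Nat 1) (refl Nat 1)) 1 (refl (Eq Nat 1 1) (refl Nat 1)) (vcons (Eq (Eq Nat 1 1) (refl Nat 1) (refl Nat 1)) 0 (refl (Eq Nat 1 1) (refl Nat 1)) (vnil (Eq (Eq Nat 1 1) (refl Nat 1) (refl Nat 1))))
the term's type:
  Vec (Eq (Eq Nat 1 1) (refl Nat 1) (refl Nat 1)) 2
reduction steps (normal order): 7
term was already normal: no
first redex: a beta-redex


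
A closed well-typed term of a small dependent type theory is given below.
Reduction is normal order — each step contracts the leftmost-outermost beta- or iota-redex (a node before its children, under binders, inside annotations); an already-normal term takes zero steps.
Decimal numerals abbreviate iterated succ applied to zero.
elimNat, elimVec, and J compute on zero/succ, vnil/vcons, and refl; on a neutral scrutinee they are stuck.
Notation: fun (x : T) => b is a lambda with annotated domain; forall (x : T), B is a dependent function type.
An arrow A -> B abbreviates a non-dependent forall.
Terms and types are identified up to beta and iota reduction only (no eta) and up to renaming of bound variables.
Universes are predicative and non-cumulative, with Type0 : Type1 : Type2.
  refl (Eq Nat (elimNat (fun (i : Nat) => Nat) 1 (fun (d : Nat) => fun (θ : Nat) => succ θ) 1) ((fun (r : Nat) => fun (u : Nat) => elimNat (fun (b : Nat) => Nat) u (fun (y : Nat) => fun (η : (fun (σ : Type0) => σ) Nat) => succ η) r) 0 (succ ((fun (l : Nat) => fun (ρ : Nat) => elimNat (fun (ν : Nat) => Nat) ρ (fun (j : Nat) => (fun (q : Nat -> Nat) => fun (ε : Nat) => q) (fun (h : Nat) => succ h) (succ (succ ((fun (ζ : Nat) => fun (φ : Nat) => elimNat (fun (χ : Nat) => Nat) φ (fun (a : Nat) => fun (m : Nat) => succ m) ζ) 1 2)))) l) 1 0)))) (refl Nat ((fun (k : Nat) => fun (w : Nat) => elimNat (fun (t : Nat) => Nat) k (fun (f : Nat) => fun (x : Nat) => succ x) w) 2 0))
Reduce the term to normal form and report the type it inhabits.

resulting normal form:
  refl (Eq Nat 2 2) (refl Nat 2)
inferred type:
  Eq (Eq Nat 2 2) (refl Nat 2) (refl Nat 2)
observation: normalization takes exactly 18 steps under the normal-order strategy.


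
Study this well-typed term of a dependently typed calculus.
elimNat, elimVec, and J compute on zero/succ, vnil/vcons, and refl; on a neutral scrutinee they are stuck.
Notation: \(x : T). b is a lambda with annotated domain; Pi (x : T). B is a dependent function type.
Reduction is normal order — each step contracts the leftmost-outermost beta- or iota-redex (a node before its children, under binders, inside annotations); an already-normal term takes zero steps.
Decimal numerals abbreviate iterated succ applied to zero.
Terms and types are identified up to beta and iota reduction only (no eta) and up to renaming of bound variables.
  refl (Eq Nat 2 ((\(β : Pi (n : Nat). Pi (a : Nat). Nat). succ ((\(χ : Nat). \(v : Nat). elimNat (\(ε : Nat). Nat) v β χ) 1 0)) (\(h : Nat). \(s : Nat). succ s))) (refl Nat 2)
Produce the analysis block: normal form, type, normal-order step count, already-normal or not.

normal form:
  refl (Eq Nat 2 2) (refl Nat 2)
inferred type:
  Eq (Eq Nat 2 2) (refl Nat 2) (refl Nat 2)
reduction steps (normal order): 7
started in normal form: no
first contracted redex: a beta-redex


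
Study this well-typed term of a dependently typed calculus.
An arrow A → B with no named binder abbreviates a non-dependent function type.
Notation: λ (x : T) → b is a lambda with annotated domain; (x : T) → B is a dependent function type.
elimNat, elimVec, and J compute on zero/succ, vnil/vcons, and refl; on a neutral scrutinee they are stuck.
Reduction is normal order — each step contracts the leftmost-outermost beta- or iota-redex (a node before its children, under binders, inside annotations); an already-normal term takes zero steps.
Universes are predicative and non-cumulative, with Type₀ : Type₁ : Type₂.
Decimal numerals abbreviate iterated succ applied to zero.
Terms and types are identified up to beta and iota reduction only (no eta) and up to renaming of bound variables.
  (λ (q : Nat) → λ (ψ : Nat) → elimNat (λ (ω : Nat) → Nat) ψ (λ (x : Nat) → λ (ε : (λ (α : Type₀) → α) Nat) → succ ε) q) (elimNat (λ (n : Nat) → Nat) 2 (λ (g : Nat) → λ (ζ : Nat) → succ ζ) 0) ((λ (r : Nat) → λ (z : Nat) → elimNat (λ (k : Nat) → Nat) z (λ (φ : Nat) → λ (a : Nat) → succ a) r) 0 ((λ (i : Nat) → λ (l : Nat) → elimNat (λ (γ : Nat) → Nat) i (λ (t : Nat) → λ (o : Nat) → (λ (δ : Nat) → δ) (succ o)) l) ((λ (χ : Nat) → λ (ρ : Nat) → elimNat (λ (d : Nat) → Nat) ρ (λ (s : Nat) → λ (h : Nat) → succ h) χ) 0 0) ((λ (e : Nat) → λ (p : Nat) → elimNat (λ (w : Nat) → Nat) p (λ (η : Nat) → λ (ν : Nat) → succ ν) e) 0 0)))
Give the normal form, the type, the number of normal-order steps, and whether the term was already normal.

reduced normal form:
  2
inferred type:
  Nat
normal-order step count: 24
already normal: no
first redex: a beta-redex


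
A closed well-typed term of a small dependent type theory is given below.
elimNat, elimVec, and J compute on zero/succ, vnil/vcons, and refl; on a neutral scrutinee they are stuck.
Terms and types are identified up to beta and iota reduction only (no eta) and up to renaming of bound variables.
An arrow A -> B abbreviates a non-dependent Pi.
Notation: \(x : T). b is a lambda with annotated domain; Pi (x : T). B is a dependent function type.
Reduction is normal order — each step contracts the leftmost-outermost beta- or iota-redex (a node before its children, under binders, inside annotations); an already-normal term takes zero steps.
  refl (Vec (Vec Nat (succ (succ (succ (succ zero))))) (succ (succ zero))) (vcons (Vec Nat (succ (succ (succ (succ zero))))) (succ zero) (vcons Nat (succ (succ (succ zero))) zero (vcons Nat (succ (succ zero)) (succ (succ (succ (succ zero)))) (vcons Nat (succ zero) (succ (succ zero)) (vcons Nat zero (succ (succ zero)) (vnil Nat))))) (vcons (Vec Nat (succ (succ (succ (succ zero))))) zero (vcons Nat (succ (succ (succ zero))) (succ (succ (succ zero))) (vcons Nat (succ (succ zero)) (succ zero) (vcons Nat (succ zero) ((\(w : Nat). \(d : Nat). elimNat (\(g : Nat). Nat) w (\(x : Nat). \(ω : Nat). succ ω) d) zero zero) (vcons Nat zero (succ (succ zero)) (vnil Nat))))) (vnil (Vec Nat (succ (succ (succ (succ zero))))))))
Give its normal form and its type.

normal form:
  refl (Vec (Vec Nat (succ (succ (succ (succ zero))))) (succ (succ zero))) (vcons (Vec Nat (succ (succ (succ (succ zero))))) (succ zero) (vcons Nat (succ (succ (succ zero))) zero (vcons Nat (succ (succ zero)) (succ (succ (succ (succ zero)))) (vcons Nat (succ zero) (succ (succ zero)) (vcons Nat zero (succ (succ zero)) (vnil Nat))))) (vcons (Vec Nat (succ (succ (succ (succ zero))))) zero (vcons Nat (succ (succ (succ zero))) (succ (succ (succ zero))) (vcons Nat (succ (succ zero)) (succ zero) (vcons Nat (succ zero) zero (vcons Nat zero (succ (succ zero)) (vnil Nat))))) (vnil (Vec Nat (succ (succ (succ (succ zero))))))))
type:
  Eq (Vec (Vec Nat (succ (succ (succ (succ zero))))) (succ (succ zero))) (vcons (Vec Nat (succ (succ (succ (succ zero))))) (succ zero) (vcons Nat (succ (succ (succ zero))) zero (vcons Nat (succ (succ zero)) (succ (succ (succ (succ zero)))) (vcons Nat (succ zero) (succ (succ zero)) (vcons Nat zero (succ (succ zero)) (vnil Nat))))) (vcons (Vec Nat (succ (succ (succ (succ zero))))) zero (vcons Nat (succ (succ (succ zero))) (succ (succ (succ zero))) (vcons Nat (succ (succ zero)) (succ zero) (vcons Nat (succ zero) zero (vcons Nat zero (succ (succ zero)) (vnil Nat))))) (vnil (Vec Nat (succ (succ (succ (succ zero)))))))) (vcons (Vec Nat (succ (succ (succ (succ zero))))) (succ zero) (vcons Nat (succ (succ (succ zero))) zero (vcons Nat (succ (succ zero)) (succ (succ (succ (succ zero)))) (vcons Nat (succ zero) (succ (succ zero)) (vcons Nat zero (succ (succ zero)) (vnil Nat))))) (vcons (Vec Nat (succ (succ (succ (succ zero))))) zero (vcons Nat (succ (succ (succ zero))) (succ (succ (succ zero))) (vcons Nat (succ (succ zero)) (succ zero) (vcons Nat (succ zero) zero (vcons Nat zero (succ (succ zero)) (vnil Nat))))) (vnil (Vec Nat (succ (succ (succ (succ zero))))))))
observation: 3 normal-order steps normalize the term, beginning with a beta-redex.


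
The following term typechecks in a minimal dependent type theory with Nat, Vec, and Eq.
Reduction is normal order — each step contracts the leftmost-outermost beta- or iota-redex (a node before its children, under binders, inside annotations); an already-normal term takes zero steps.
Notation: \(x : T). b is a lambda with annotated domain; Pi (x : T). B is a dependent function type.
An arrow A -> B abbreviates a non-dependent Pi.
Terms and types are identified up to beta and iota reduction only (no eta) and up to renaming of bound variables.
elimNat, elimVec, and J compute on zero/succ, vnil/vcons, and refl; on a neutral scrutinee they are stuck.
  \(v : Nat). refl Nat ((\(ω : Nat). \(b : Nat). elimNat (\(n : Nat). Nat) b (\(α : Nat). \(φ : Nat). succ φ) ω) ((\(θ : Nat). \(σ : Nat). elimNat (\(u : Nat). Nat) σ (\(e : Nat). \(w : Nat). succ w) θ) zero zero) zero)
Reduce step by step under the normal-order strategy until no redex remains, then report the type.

normal-order reduction sequence:
  \(v : Nat). refl Nat ((\(ω : Nat). \(b : Nat). elimNat (\(n : Nat). Nat) b (\(α : Nat). \(φ : Nat). succ φ) ω) ((\(θ : Nat). \(σ : Nat). elimNat (\(u : Nat). Nat) σ (\(e : Nat). \(w : Nat). succ w) θ) zero zero) zero)
  ~> \(v : Nat). refl Nat ((\(ω : Nat). elimNat (\(b : Nat). Nat) ω (\(n : Nat). \(α : Nat). succ α) ((\(φ : Nat). \(θ : Nat). elimNat (\(σ : Nat). Nat) θ (\(u : Nat). \(e : Nat). succ e) φ) zero zero)) zero)
  ~> \(v : Nat). refl Nat (elimNat (\(ω : Nat). Nat) zero (\(b : Nat). \(n : Nat). succ n) ((\(α : Nat). \(φ : Nat). elimNat (\(θ : Nat). Nat) φ (\(σ : Nat). \(u : Nat). succ u) α) zero zero))
  ~> \(v : Nat). refl Nat (elimNat (\(ω : Nat). Nat) zero (\(b : Nat). \(n : Nat). succ n) ((\(α : Nat). elimNat (\(φ : Nat). Nat) α (\(θ : Nat). \(σ : Nat). succ σ) zero) zero))
  ~> \(v : Nat). refl Nat (elimNat (\(ω : Nat). Nat) zero (\(b : Nat). \(n : Nat). succ n) (elimNat (\(α : Nat). Nat) zero (\(φ : Nat). \(θ : Nat). succ θ) zero))
  ~> \(v : Nat). refl Nat (elimNat (\(ω : Nat). Nat) zero (\(b : Nat). \(n : Nat). succ n) zero)
  ~> \(v : Nat). refl Nat zero
inferred type:
  Nat -> Eq Nat zero zero


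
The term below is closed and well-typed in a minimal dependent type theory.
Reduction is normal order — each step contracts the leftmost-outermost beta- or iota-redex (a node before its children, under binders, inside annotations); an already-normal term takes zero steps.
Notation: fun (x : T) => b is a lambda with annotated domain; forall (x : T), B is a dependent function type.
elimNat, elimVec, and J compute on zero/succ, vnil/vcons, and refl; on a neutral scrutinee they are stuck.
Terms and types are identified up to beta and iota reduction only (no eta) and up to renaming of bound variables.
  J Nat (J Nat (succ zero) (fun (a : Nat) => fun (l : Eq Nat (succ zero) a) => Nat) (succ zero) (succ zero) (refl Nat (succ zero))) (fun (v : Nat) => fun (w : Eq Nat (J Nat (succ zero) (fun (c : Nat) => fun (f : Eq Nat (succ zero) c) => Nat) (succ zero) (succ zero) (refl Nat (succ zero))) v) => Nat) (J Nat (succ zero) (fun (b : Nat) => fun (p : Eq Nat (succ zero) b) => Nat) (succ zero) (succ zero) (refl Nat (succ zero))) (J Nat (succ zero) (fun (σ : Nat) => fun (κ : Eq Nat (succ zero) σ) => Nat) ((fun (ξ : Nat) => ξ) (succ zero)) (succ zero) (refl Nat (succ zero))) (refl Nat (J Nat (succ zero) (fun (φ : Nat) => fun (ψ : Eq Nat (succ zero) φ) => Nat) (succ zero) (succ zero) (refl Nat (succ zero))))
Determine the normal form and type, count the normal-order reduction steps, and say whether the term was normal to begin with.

resulting normal form:
  succ zero
the term's type:
  Nat
steps to reach normal form (normal order): 2
term was already normal: no
first contracted redex: a J iota-redex


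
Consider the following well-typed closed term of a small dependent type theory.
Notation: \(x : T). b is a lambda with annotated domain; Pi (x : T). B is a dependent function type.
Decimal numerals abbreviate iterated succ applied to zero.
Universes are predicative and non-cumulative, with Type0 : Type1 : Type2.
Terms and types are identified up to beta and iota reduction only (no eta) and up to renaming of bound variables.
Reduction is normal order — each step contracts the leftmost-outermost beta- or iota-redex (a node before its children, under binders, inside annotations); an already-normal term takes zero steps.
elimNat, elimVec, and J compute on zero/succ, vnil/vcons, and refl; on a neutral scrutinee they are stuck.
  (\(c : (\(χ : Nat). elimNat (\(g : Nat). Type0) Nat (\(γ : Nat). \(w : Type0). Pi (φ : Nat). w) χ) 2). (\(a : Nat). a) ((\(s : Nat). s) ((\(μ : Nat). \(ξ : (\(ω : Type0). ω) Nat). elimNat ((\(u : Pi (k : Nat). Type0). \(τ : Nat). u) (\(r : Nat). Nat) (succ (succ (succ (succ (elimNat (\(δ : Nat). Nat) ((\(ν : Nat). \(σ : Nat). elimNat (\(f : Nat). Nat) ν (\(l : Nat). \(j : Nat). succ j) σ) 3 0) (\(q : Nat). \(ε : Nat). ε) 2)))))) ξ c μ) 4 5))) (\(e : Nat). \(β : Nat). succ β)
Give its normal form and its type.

resulting normal form:
  9
inferred type:
  Nat


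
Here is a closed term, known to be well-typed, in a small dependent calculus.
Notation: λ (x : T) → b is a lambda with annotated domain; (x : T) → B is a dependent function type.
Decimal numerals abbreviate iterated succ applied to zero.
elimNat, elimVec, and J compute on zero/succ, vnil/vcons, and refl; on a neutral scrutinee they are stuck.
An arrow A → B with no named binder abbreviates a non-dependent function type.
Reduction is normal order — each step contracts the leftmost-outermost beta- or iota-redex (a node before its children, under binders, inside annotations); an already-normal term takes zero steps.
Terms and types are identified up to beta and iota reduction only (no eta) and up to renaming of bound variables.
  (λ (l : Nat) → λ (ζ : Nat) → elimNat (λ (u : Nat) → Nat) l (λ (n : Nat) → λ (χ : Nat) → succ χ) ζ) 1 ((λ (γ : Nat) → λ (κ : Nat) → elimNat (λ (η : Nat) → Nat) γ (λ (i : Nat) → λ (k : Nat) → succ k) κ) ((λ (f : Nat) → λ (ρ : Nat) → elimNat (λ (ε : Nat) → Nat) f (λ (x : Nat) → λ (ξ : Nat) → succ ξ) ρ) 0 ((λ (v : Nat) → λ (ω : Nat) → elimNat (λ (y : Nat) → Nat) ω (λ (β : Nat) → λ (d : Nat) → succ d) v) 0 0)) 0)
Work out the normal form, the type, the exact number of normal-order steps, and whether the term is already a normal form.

resulting normal form:
  1
type:
  Nat
steps to reach normal form (normal order): 12
term was already normal: no
first contracted redex: a beta-redex


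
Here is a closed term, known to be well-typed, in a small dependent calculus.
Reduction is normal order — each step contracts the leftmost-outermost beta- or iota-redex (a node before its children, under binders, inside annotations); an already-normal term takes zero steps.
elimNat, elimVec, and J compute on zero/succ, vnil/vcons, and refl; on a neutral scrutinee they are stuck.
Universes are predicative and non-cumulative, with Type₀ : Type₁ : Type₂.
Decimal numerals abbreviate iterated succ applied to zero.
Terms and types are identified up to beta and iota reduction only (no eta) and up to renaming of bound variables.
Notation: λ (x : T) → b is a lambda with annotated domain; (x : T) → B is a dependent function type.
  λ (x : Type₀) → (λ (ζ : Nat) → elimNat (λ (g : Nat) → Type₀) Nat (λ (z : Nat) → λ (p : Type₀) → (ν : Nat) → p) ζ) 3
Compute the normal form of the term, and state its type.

reduced normal form:
  λ (x : Type₀) → (ζ : Nat) → (g : Nat) → (z : Nat) → Nat
inferred type:
  (x : Type₀) → Type₀
observation: 11 normal-order steps normalize the term, beginning with a beta-redex.


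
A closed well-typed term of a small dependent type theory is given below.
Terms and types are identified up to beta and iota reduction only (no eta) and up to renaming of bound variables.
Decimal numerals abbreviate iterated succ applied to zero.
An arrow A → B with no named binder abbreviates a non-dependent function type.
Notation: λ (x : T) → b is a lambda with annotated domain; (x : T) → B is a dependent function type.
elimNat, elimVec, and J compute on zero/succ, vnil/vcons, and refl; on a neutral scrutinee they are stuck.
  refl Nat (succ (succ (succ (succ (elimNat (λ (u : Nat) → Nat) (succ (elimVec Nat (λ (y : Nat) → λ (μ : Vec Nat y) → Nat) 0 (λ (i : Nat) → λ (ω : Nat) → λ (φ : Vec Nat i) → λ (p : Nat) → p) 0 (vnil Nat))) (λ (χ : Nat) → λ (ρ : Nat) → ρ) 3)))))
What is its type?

the term's type:
  Eq Nat 5 5


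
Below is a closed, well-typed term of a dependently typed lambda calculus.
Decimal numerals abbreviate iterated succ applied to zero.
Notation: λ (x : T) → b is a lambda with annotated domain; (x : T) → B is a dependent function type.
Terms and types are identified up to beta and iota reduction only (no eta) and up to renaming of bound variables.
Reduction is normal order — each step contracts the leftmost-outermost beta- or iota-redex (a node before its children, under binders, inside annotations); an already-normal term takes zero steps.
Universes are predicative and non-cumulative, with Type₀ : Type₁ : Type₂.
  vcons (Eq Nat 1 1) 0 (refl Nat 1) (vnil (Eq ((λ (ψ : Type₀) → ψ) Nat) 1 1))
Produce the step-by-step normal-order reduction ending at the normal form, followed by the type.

reduction (normal order):
  vcons (Eq Nat 1 1) 0 (refl Nat 1) (vnil (Eq ((λ (ψ : Type₀) → ψ) Nat) 1 1))
  ~> vcons (Eq Nat 1 1) 0 (refl Nat 1) (vnil (Eq Nat 1 1))
inferred type:
  Vec (Eq Nat 1 1) 1


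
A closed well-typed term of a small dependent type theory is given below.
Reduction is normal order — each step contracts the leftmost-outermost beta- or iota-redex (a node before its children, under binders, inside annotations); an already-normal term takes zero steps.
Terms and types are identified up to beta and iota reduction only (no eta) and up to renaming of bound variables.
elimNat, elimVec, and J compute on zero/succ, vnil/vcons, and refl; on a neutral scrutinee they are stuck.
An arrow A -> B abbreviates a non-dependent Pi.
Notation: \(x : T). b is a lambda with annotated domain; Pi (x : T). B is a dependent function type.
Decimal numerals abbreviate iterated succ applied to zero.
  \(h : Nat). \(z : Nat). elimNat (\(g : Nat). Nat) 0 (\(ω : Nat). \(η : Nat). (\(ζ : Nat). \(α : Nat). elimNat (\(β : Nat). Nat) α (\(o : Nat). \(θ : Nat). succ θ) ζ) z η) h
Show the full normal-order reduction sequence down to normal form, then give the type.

reduction (normal order):
  \(h : Nat). \(z : Nat). elimNat (\(g : Nat). Nat) 0 (\(ω : Nat). \(η : Nat). (\(ζ : Nat). \(α : Nat). elimNat (\(β : Nat). Nat) α (\(o : Nat). \(θ : Nat). succ θ) ζ) z η) h
  ~> \(h : Nat). \(z : Nat). elimNat (\(g : Nat). Nat) 0 (\(ω : Nat). \(η : Nat). (\(ζ : Nat). elimNat (\(α : Nat). Nat) ζ (\(β : Nat). \(o : Nat). succ o) z) η) h
  ~> \(h : Nat). \(z : Nat). elimNat (\(g : Nat). Nat) 0 (\(ω : Nat). \(η : Nat). elimNat (\(ζ : Nat). Nat) η (\(α : Nat). \(β : Nat). succ β) z) h
inferred type:
  Nat -> Nat -> Nat


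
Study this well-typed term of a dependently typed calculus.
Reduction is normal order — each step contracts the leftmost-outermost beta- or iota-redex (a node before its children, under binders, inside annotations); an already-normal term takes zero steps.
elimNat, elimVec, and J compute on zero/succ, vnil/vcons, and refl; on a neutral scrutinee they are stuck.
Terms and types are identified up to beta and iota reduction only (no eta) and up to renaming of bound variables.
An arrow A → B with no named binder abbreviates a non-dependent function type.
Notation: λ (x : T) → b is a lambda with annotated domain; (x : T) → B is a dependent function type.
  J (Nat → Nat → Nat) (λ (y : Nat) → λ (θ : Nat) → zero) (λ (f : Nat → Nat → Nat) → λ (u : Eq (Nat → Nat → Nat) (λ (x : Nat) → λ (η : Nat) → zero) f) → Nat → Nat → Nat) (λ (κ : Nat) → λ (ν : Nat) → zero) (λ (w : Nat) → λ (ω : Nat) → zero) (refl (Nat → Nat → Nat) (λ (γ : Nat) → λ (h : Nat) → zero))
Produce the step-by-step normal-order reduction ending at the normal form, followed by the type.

normal-order reduction:
  J (Nat → Nat → Nat) (λ (y : Nat) → λ (θ : Nat) → zero) (λ (f : Nat → Nat → Nat) → λ (u : Eq (Nat → Nat → Nat) (λ (x : Nat) → λ (η : Nat) → zero) f) → Nat → Nat → Nat) (λ (κ : Nat) → λ (ν : Nat) → zero) (λ (w : Nat) → λ (ω : Nat) → zero) (refl (Nat → Nat → Nat) (λ (γ : Nat) → λ (h : Nat) → zero))
  ~> λ (y : Nat) → λ (θ : Nat) → zero
the term's type:
  Nat → Nat → Nat


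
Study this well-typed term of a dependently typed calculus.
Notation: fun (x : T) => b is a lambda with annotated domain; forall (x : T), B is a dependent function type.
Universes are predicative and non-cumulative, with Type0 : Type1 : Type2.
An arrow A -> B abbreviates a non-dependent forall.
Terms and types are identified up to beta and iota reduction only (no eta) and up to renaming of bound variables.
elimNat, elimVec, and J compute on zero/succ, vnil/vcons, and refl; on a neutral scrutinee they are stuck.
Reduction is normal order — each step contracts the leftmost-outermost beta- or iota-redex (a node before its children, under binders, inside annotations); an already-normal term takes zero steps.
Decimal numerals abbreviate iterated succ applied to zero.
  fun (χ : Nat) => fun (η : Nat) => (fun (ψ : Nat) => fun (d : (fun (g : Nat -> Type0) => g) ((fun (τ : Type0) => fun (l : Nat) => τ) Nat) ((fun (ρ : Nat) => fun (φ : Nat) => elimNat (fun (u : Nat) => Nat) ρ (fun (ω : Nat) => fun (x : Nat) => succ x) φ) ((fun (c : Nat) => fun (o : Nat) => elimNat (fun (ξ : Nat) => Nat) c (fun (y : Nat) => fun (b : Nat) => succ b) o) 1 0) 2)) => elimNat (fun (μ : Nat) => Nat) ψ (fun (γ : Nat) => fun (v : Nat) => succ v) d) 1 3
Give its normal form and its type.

normal form:
  fun (χ : Nat) => fun (η : Nat) => 4
type:
  Nat -> Nat -> Nat


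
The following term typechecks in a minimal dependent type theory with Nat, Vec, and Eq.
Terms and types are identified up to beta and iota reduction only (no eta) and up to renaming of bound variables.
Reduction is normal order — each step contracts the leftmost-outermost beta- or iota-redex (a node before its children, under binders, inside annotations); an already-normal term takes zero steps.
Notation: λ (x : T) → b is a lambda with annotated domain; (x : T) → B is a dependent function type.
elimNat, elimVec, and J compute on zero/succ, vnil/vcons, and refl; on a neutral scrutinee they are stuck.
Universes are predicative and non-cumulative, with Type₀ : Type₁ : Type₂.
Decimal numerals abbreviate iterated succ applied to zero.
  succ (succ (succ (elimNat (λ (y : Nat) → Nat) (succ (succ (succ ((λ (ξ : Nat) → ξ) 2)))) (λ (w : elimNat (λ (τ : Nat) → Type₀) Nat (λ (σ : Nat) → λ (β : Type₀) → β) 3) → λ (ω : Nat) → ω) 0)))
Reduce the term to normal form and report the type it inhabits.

normal form:
  8
type:
  Nat


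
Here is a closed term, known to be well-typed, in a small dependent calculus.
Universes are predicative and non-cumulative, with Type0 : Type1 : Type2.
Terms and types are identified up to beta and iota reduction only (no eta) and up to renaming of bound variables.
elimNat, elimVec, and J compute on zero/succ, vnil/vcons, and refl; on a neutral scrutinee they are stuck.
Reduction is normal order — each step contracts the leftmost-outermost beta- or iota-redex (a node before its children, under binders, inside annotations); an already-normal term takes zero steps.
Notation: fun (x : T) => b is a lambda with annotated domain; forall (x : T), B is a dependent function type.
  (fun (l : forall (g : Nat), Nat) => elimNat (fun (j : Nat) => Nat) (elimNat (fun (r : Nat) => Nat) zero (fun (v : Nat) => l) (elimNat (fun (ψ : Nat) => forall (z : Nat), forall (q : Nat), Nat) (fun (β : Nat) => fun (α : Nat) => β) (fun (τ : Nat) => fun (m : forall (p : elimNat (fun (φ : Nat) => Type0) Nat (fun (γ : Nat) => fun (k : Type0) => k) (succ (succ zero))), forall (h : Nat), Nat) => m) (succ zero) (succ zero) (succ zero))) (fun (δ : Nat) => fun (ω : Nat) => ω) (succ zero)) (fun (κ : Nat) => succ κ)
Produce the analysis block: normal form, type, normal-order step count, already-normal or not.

normal form:
  succ zero
the term's type:
  Nat
normal-order step count: 15
started in normal form: no
first redex: a beta-redex


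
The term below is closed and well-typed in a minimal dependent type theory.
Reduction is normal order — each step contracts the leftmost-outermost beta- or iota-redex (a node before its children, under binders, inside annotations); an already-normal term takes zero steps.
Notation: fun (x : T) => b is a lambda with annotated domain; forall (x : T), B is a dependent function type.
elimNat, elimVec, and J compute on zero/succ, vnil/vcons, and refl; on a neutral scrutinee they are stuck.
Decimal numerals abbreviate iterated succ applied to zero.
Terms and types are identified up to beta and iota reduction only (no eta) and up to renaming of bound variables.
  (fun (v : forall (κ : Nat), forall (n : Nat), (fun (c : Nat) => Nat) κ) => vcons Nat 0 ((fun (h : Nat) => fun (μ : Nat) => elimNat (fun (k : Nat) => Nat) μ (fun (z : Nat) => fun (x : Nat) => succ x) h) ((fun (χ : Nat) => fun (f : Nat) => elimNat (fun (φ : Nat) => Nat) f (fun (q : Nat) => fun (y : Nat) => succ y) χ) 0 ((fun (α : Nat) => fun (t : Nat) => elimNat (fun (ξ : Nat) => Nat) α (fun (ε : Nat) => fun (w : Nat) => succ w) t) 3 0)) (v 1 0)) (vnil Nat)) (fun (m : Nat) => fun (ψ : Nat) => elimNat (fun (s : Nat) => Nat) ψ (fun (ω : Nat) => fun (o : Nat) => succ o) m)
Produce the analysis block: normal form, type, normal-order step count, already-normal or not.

reduced normal form:
  vcons Nat 0 4 (vnil Nat)
the term's type:
  Vec Nat 1
reduction steps (normal order): 25
started in normal form: no
first contracted redex: a beta-redex


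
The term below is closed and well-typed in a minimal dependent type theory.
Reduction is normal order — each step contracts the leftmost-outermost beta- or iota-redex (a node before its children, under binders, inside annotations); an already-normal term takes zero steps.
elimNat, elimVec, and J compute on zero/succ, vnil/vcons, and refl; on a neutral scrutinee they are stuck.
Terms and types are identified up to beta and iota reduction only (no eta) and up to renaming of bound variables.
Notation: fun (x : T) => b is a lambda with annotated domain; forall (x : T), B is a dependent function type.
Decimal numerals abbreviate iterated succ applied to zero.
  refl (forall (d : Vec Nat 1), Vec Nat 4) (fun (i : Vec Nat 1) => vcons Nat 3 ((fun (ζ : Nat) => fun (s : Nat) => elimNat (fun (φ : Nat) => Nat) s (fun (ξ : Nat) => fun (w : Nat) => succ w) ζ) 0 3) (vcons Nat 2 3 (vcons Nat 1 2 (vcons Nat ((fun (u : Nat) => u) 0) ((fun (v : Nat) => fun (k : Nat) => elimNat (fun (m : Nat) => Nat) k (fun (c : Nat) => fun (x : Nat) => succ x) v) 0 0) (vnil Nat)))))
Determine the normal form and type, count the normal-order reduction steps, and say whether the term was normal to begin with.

resulting normal form:
  refl (forall (d : Vec Nat 1), Vec Nat 4) (fun (i : Vec Nat 1) => vcons Nat 3 3 (vcons Nat 2 3 (vcons Nat 1 2 (vcons Nat 0 0 (vnil Nat)))))
type:
  Eq (forall (d : Vec Nat 1), Vec Nat 4) (fun (i : Vec Nat 1) => vcons Nat 3 3 (vcons Nat 2 3 (vcons Nat 1 2 (vcons Nat 0 0 (vnil Nat))))) (fun (ζ : Vec Nat 1) => vcons Nat 3 3 (vcons Nat 2 3 (vcons Nat 1 2 (vcons Nat 0 0 (vnil Nat)))))
normal-order step count: 7
already normal: no
first contracted redex: a beta-redex


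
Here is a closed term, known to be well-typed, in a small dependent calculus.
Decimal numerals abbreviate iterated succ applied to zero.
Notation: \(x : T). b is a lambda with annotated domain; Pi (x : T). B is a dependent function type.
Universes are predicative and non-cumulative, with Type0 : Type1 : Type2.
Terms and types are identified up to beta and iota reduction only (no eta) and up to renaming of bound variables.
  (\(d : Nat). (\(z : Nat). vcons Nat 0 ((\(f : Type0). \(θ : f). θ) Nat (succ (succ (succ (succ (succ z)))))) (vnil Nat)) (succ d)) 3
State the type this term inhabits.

inferred type:
  Vec Nat 1


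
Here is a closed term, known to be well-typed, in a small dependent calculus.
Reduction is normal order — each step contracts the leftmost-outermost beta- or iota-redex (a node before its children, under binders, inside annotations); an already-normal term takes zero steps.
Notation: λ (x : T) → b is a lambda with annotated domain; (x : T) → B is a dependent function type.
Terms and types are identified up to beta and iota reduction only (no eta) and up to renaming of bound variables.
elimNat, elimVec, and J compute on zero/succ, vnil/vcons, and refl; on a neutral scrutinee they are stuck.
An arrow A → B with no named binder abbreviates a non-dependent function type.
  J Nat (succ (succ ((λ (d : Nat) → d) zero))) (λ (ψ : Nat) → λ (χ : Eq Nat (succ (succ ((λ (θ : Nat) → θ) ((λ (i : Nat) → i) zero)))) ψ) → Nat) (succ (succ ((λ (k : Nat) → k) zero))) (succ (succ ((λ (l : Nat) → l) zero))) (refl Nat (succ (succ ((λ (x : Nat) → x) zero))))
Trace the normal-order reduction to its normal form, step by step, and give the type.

normal-order reduction sequence:
  J Nat (succ (succ ((λ (d : Nat) → d) zero))) (λ (ψ : Nat) → λ (χ : Eq Nat (succ (succ ((λ (θ : Nat) → θ) ((λ (i : Nat) → i) zero)))) ψ) → Nat) (succ (succ ((λ (k : Nat) → k) zero))) (succ (succ ((λ (l : Nat) → l) zero))) (refl Nat (succ (succ ((λ (x : Nat) → x) zero))))
  ~> succ (succ ((λ (d : Nat) → d) zero))
  ~> succ (succ zero)
the term's type:
  Nat


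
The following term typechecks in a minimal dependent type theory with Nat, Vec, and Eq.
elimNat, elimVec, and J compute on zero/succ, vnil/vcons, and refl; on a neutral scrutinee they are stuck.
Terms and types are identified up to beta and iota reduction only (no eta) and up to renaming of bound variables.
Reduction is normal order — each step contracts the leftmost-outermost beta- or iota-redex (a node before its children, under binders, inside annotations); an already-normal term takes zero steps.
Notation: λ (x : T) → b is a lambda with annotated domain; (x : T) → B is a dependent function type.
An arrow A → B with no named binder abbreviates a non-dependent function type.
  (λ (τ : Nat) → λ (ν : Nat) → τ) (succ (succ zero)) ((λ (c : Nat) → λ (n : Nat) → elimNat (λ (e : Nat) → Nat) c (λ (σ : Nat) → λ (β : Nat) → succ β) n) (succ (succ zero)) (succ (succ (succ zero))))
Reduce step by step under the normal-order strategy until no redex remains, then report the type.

normal-order reduction:
  (λ (τ : Nat) → λ (ν : Nat) → τ) (succ (succ zero)) ((λ (c : Nat) → λ (n : Nat) → elimNat (λ (e : Nat) → Nat) c (λ (σ : Nat) → λ (β : Nat) → succ β) n) (succ (succ zero)) (succ (succ (succ zero))))
  ~> (λ (τ : Nat) → succ (succ zero)) ((λ (ν : Nat) → λ (c : Nat) → elimNat (λ (n : Nat) → Nat) ν (λ (e : Nat) → λ (σ : Nat) → succ σ) c) (succ (succ zero)) (succ (succ (succ zero))))
  ~> succ (succ zero)
type:
  Nat


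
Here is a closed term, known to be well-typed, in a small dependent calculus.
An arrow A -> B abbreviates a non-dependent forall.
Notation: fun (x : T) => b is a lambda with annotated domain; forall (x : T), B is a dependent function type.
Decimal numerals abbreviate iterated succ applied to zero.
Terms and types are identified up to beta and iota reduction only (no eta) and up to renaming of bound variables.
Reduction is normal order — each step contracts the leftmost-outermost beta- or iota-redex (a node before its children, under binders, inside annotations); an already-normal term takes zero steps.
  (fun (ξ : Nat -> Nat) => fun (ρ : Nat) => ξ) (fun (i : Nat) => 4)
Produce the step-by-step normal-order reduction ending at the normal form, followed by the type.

normal-order reduction sequence:
  (fun (ξ : Nat -> Nat) => fun (ρ : Nat) => ξ) (fun (i : Nat) => 4)
  ~> fun (ξ : Nat) => fun (ρ : Nat) => 4
inferred type:
  Nat -> Nat -> Nat
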